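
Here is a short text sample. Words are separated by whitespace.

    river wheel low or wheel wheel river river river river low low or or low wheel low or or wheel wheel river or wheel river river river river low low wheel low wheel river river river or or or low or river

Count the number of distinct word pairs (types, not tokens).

42 tokens → 41 bigram windows in total.
Repeated bigrams (each contributes count−1 duplicates):
  river river: 8
  low or: 4
  or or: 4
  wheel river: 4
  low wheel: 3
  or wheel: 3
  wheel low: 3
  low low: 2
  … (4 more repeated)
27 duplicate windows → 41 − 27 = 14 distinct.

14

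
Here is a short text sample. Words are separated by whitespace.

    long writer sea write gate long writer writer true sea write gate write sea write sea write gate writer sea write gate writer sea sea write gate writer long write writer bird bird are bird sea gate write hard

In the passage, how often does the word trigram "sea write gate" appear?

Scanning the 37 overlapping trigram windows for "sea write gate":
  position 3–5: sea write gate
  position 10–12: sea write gate
  position 16–18: sea write gate
  position 20–22: sea write gate
  position 25–27: sea write gate

5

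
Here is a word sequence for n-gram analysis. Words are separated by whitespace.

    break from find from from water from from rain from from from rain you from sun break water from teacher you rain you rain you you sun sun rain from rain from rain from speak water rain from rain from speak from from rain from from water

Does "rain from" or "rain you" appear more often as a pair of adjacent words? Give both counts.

"rain from": 7 occurrences
"rain you": 3 occurrences

"rain from" (7 vs 3)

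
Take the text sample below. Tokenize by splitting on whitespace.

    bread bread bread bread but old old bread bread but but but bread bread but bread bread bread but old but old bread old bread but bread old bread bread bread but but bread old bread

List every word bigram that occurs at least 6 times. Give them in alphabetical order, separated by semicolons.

bread bread; bread but

Bigram counts meeting the condition (at least 6 times):
  bread bread: 9
  bread but: 6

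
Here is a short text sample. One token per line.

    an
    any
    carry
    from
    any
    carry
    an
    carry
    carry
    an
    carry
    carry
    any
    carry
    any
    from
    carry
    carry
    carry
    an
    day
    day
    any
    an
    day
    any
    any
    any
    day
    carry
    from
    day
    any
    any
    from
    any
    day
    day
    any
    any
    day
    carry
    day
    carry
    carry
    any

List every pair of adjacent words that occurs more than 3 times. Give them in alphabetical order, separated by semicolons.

any any; carry carry; day any

Bigram counts meeting the condition (more than 3 times):
  any any: 4
  carry carry: 5
  day any: 4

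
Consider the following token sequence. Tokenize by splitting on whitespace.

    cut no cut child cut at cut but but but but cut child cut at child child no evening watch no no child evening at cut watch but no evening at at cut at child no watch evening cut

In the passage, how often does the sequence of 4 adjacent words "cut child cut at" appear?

2

Scanning the 36 overlapping 4-gram windows for "cut child cut at":
  position 3–6: cut child cut at
  position 12–15: cut child cut at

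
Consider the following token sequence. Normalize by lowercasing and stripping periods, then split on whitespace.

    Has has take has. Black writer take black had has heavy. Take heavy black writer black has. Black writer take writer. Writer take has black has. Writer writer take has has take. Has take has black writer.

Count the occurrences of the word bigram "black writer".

4

Scanning the 36 overlapping bigram windows for "black writer":
  position 5–6: black writer
  position 14–15: black writer
  position 18–19: black writer
  position 36–37: black writer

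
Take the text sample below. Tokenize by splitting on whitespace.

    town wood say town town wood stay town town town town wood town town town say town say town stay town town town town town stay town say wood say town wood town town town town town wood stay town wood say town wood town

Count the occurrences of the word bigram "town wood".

7

Scanning the 44 overlapping bigram windows for "town wood":
  position 1–2: town wood
  position 5–6: town wood
  position 11–12: town wood
  position 31–32: town wood
  position 37–38: town wood
  position 40–41: town wood
  position 43–44: town wood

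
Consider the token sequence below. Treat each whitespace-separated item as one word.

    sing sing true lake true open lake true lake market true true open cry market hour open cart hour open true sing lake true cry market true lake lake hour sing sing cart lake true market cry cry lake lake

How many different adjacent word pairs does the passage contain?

40 tokens → 39 bigram windows in total.
Repeated bigrams (each contributes count−1 duplicates):
  lake true: 4
  true lake: 3
  cry market: 2
  hour open: 2
  lake lake: 2
  market true: 2
  sing sing: 2
  true open: 2
11 duplicate windows → 39 − 11 = 28 distinct.

28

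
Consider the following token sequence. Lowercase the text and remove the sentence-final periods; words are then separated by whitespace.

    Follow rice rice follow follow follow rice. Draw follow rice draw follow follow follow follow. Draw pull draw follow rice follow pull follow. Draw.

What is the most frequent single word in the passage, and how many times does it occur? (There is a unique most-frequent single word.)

Unigram frequencies (highest first):
  follow: 12
  rice: 5
  draw: 5
  pull: 2

"follow", 12 times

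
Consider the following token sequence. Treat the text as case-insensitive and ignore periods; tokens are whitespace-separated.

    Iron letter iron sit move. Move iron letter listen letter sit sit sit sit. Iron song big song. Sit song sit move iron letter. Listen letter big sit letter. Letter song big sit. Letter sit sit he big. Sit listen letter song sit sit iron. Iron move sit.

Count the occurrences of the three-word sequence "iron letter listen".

Scanning the 46 overlapping trigram windows for "iron letter listen":
  position 7–9: iron letter listen
  position 23–25: iron letter listen

2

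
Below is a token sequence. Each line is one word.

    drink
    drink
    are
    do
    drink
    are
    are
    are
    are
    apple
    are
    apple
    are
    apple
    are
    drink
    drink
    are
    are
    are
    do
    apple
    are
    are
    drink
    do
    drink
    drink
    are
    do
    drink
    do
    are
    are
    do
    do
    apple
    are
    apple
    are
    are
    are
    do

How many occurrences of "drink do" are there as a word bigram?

2

Scanning the 42 overlapping bigram windows for "drink do":
  position 25–26: drink do
  position 31–32: drink do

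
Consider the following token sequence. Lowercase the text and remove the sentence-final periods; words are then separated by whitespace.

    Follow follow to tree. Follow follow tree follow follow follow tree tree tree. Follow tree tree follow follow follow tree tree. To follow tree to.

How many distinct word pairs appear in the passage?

25 tokens → 24 bigram windows in total.
Repeated bigrams (each contributes count−1 duplicates):
  follow follow: 6
  follow tree: 5
  tree follow: 4
  tree tree: 4
  tree to: 2
16 duplicate windows → 24 − 16 = 8 distinct.

8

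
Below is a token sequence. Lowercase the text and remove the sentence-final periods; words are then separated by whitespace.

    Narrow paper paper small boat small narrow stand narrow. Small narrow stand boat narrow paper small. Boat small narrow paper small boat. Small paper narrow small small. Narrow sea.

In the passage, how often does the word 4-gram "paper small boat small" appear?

3

Scanning the 26 overlapping 4-gram windows for "paper small boat small":
  position 3–6: paper small boat small
  position 15–18: paper small boat small
  position 20–23: paper small boat small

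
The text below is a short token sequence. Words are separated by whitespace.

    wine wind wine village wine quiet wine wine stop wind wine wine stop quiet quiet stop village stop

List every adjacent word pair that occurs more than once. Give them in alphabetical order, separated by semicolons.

wind wine; wine stop; wine wine

Bigram counts meeting the condition (more than once):
  wind wine: 2
  wine stop: 2
  wine wine: 2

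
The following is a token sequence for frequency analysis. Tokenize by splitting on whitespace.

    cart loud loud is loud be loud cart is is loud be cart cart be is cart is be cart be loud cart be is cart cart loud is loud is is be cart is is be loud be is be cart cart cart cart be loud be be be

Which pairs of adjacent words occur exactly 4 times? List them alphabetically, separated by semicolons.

Bigram counts meeting the condition (exactly 4 times):
  be cart: 4
  be loud: 4
  cart be: 4
  is be: 4
  loud be: 4

be cart; be loud; cart be; is be; loud be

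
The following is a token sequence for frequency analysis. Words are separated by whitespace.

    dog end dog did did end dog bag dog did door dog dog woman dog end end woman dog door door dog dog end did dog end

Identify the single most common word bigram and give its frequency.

"dog end", 4 times

Bigram frequencies (highest first):
  dog end: 4
  end dog: 2
  dog did: 2
  door dog: 2
  dog dog: 2
  woman dog: 2
  … (12 more, each ≤ 1)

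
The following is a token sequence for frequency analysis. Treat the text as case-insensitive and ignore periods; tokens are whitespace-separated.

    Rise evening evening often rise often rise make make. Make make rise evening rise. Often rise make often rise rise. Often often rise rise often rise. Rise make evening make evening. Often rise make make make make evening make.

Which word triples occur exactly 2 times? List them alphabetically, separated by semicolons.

Trigram counts meeting the condition (exactly 2 times):
  evening often rise: 2
  make evening make: 2
  rise make make: 2
  rise rise often: 2

evening often rise; make evening make; rise make make; rise rise often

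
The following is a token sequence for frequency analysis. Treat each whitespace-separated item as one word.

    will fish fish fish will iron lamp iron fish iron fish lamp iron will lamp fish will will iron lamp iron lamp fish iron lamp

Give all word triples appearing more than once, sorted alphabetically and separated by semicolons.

Trigram counts meeting the condition (more than once):
  iron lamp iron: 2
  will iron lamp: 2

iron lamp iron; will iron lamp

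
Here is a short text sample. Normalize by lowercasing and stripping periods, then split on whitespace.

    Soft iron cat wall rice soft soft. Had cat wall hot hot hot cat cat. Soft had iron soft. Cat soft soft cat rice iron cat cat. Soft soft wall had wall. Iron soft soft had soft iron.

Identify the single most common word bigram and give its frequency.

"soft soft", 4 times

Bigram frequencies (highest first):
  soft soft: 4
  soft had: 3
  cat soft: 3
  soft iron: 2
  iron cat: 2
  cat wall: 2
  … (17 more, each ≤ 2)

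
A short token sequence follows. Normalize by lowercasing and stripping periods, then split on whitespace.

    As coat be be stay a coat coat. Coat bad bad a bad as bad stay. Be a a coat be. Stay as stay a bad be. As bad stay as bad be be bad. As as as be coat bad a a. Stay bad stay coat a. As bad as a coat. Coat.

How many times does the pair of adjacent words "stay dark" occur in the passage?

Scanning the 53 overlapping bigram windows for "stay dark":
  (none found)

0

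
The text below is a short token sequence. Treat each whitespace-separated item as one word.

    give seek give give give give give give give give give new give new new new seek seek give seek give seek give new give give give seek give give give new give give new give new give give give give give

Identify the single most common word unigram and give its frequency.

Unigram frequencies (highest first):
  give: 28
  new: 8
  seek: 6

"give", 28 times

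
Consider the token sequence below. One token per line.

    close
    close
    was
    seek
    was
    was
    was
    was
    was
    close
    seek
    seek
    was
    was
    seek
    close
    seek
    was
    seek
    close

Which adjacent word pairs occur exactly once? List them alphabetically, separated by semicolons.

close close; close was; seek seek; was close

Bigram counts meeting the condition (exactly once):
  close close: 1
  close was: 1
  seek seek: 1
  was close: 1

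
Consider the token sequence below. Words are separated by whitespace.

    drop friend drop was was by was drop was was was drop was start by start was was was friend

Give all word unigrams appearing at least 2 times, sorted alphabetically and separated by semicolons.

Unigram counts meeting the condition (at least 2 times):
  by: 2
  drop: 4
  friend: 2
  start: 2
  was: 10

by; drop; friend; start; was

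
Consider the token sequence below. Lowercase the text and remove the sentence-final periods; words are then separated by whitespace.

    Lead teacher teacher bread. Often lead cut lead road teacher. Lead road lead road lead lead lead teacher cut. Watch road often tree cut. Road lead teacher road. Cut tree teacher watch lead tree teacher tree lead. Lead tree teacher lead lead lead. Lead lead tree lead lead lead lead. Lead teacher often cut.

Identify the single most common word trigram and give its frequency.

Trigram frequencies (highest first):
  lead lead lead: 7
  lead road lead: 2
  lead lead teacher: 2
  lead tree teacher: 2
  tree lead lead: 2
  lead lead tree: 2
  … (35 more, each ≤ 1)

"lead lead lead", 7 times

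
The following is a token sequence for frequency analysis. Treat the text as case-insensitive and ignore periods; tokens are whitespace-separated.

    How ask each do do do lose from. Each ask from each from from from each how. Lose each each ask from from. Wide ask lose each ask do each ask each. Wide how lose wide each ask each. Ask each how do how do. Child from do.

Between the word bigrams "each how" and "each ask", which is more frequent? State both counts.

"each how": 2 occurrences
"each ask": 6 occurrences

"each ask" (6 vs 2)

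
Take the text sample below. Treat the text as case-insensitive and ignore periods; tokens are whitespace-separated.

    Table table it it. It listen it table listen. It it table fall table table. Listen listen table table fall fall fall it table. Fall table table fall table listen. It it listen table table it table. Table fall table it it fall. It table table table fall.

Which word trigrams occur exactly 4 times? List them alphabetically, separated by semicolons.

table fall table; table table fall

Trigram counts meeting the condition (exactly 4 times):
  table fall table: 4
  table table fall: 4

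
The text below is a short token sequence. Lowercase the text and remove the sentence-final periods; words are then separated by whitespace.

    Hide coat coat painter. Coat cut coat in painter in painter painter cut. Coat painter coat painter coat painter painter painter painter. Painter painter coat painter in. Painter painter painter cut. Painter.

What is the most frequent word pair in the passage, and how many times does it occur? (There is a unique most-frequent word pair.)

Bigram frequencies (highest first):
  painter painter: 8
  coat painter: 5
  painter coat: 4
  in painter: 3
  cut coat: 2
  painter in: 2
  … (6 more, each ≤ 2)

"painter painter", 8 times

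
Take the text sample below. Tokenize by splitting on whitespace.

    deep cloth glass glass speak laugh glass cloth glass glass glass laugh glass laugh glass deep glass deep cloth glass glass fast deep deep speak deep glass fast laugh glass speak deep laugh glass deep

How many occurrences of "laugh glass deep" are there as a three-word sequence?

2

Scanning the 33 overlapping trigram windows for "laugh glass deep":
  position 14–16: laugh glass deep
  position 33–35: laugh glass deep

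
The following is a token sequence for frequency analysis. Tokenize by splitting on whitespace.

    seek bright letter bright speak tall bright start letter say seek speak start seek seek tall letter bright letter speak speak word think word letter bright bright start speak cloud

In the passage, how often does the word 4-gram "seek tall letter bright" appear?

Scanning the 27 overlapping 4-gram windows for "seek tall letter bright":
  position 15–18: seek tall letter bright

1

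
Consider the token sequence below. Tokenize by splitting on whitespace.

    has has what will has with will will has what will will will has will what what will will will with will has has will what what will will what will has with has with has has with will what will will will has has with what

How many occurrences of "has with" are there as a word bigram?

Scanning the 46 overlapping bigram windows for "has with":
  position 5–6: has with
  position 32–33: has with
  position 34–35: has with
  position 37–38: has with
  position 45–46: has with

5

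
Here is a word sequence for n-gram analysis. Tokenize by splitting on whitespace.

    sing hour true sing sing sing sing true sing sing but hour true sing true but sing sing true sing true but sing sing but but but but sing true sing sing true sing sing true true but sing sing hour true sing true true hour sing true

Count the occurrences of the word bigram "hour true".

Scanning the 47 overlapping bigram windows for "hour true":
  position 2–3: hour true
  position 12–13: hour true
  position 41–42: hour true

3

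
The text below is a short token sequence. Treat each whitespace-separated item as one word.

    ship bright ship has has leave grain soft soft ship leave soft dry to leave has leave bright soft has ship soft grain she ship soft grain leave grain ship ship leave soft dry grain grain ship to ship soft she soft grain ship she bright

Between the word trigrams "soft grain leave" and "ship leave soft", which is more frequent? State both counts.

"ship leave soft" (2 vs 1)

"soft grain leave": 1 occurrence
"ship leave soft": 2 occurrences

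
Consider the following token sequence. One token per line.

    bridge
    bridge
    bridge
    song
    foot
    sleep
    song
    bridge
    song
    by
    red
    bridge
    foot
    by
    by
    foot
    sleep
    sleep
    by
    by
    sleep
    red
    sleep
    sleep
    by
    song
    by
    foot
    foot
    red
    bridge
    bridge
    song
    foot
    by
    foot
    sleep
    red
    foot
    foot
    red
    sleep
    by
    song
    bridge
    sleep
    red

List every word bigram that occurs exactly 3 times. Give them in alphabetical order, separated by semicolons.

bridge bridge; bridge song; by foot; foot sleep; sleep by; sleep red

Bigram counts meeting the condition (exactly 3 times):
  bridge bridge: 3
  bridge song: 3
  by foot: 3
  foot sleep: 3
  sleep by: 3
  sleep red: 3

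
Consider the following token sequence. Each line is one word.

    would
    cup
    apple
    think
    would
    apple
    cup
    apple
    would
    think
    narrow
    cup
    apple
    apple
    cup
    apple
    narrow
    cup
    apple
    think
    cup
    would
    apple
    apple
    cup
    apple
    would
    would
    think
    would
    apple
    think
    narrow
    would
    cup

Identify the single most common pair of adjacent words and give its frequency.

"cup apple", 6 times

Bigram frequencies (highest first):
  cup apple: 6
  apple think: 3
  would apple: 3
  apple cup: 3
  would cup: 2
  think would: 2
  … (10 more, each ≤ 2)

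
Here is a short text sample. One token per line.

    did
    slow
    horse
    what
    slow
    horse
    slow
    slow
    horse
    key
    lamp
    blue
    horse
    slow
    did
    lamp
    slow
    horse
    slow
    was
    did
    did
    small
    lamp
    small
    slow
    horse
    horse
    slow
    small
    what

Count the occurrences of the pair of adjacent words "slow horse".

Scanning the 30 overlapping bigram windows for "slow horse":
  position 2–3: slow horse
  position 5–6: slow horse
  position 8–9: slow horse
  position 17–18: slow horse
  position 26–27: slow horse

5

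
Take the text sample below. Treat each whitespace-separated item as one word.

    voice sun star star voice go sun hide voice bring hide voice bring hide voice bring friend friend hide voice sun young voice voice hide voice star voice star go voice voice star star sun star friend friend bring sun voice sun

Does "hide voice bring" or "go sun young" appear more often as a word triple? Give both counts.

"hide voice bring" (3 vs 0)

"hide voice bring": 3 occurrences
"go sun young": 0 occurrences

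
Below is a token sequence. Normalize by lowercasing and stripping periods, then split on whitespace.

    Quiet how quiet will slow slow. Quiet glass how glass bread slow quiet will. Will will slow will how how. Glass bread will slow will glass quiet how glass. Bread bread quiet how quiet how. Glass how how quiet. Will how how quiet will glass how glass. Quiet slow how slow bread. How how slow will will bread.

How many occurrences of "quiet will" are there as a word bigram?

Scanning the 57 overlapping bigram windows for "quiet will":
  position 3–4: quiet will
  position 13–14: quiet will
  position 39–40: quiet will
  position 43–44: quiet will

4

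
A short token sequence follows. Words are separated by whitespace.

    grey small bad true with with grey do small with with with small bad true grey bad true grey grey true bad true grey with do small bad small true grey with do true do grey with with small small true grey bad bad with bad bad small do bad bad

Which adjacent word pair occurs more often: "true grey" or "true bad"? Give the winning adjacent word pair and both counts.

"true grey" (5 vs 1)

"true grey": 5 occurrences
"true bad": 1 occurrence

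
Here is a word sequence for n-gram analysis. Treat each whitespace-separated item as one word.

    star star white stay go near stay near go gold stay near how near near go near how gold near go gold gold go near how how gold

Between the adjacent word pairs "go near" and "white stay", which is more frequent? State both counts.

"go near": 3 occurrences
"white stay": 1 occurrence

"go near" (3 vs 1)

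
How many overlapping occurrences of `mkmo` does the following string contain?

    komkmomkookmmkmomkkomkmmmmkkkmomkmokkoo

3

Sliding a length-4 window over the 39 characters (36 positions):
  position 3–6: mkmo
  position 13–16: mkmo
  position 32–35: mkmo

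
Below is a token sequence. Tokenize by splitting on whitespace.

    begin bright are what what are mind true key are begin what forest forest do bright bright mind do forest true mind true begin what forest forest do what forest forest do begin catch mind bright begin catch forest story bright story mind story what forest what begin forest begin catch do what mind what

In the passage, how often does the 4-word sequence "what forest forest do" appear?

Scanning the 52 overlapping 4-gram windows for "what forest forest do":
  position 12–15: what forest forest do
  position 25–28: what forest forest do
  position 29–32: what forest forest do

3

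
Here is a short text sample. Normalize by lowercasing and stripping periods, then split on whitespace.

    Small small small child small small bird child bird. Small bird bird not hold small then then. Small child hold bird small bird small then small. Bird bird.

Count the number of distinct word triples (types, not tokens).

28 tokens → 26 trigram windows in total.
Repeated trigrams (each contributes count−1 duplicates):
  bird small bird: 2
  small bird bird: 2
2 duplicate windows → 26 − 2 = 24 distinct.

24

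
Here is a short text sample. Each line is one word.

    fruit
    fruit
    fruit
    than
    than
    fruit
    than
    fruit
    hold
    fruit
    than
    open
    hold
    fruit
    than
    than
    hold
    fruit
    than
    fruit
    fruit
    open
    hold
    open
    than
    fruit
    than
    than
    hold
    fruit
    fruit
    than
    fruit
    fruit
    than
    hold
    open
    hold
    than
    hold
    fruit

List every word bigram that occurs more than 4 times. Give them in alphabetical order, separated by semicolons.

fruit fruit; fruit than; hold fruit; than fruit

Bigram counts meeting the condition (more than 4 times):
  fruit fruit: 5
  fruit than: 8
  hold fruit: 5
  than fruit: 5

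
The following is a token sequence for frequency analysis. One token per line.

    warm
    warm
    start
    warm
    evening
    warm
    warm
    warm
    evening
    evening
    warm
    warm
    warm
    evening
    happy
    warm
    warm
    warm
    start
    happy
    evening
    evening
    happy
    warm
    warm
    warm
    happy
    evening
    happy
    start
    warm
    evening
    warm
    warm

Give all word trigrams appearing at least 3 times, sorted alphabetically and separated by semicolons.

evening warm warm; warm warm warm

Trigram counts meeting the condition (at least 3 times):
  evening warm warm: 3
  warm warm warm: 4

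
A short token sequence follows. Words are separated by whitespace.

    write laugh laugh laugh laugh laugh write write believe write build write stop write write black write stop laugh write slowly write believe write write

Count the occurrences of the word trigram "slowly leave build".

0

Scanning the 23 overlapping trigram windows for "slowly leave build":
  (none found)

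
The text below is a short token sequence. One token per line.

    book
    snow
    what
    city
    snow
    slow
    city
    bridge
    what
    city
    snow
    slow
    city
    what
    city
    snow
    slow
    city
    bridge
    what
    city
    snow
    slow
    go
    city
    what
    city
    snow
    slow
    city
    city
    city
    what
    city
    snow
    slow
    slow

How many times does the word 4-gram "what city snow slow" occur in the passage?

6

Scanning the 34 overlapping 4-gram windows for "what city snow slow":
  position 3–6: what city snow slow
  position 9–12: what city snow slow
  position 14–17: what city snow slow
  position 20–23: what city snow slow
  position 26–29: what city snow slow
  position 33–36: what city snow slow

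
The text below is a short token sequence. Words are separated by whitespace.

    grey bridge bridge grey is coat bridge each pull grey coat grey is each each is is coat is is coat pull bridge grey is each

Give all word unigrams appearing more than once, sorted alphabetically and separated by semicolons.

Unigram counts meeting the condition (more than once):
  bridge: 4
  coat: 4
  each: 4
  grey: 5
  is: 7
  pull: 2

bridge; coat; each; grey; is; pull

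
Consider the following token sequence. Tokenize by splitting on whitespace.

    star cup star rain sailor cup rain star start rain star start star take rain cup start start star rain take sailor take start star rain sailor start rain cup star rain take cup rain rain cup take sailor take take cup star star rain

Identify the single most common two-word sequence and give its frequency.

Bigram frequencies (highest first):
  star rain: 5
  cup star: 3
  start star: 3
  rain cup: 3
  rain sailor: 2
  cup rain: 2
  … (19 more, each ≤ 2)

"star rain", 5 times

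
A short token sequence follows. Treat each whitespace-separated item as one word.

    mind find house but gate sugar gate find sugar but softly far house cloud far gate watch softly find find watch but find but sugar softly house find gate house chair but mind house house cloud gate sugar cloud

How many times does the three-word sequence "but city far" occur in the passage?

0

Scanning the 37 overlapping trigram windows for "but city far":
  (none found)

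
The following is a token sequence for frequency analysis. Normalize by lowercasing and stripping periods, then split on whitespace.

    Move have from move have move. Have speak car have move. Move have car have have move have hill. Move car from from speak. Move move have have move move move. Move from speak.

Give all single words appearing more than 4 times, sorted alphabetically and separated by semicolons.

have; move

Unigram counts meeting the condition (more than 4 times):
  have: 10
  move: 13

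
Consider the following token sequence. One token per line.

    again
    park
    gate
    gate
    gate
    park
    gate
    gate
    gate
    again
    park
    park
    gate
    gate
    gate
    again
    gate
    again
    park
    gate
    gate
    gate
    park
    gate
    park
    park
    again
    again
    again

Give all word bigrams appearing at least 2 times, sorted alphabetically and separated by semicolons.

again again; again park; gate again; gate gate; gate park; park gate; park park

Bigram counts meeting the condition (at least 2 times):
  again again: 2
  again park: 3
  gate again: 3
  gate gate: 8
  gate park: 3
  park gate: 5
  park park: 2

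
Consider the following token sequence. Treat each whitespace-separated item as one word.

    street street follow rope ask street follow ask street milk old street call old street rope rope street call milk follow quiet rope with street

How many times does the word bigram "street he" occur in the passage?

Scanning the 24 overlapping bigram windows for "street he":
  (none found)

0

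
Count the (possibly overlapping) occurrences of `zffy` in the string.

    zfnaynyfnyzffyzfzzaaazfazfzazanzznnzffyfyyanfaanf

Sliding a length-4 window over the 49 characters (46 positions):
  position 11–14: zffy
  position 36–39: zffy

2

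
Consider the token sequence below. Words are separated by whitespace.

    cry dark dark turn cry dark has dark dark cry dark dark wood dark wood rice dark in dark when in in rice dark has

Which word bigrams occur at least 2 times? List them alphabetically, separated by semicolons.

Bigram counts meeting the condition (at least 2 times):
  cry dark: 3
  dark dark: 3
  dark has: 2
  dark wood: 2
  rice dark: 2

cry dark; dark dark; dark has; dark wood; rice dark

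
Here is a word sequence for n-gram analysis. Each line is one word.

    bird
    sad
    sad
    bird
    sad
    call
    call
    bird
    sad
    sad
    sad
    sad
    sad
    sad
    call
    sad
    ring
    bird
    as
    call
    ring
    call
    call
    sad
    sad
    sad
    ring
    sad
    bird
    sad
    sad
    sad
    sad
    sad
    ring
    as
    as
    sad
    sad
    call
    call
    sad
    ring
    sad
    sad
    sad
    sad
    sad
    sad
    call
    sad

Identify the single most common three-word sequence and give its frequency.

Trigram frequencies (highest first):
  sad sad sad: 12
  bird sad sad: 3
  sad sad call: 3
  sad bird sad: 2
  sad call call: 2
  sad call sad: 2
  … (21 more, each ≤ 2)

"sad sad sad", 12 times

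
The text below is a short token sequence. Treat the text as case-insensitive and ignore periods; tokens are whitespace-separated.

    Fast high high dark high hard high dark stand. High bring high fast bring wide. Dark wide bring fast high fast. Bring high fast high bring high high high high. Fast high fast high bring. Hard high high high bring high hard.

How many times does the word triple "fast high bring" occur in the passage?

Scanning the 40 overlapping trigram windows for "fast high bring":
  position 24–26: fast high bring
  position 33–35: fast high bring

2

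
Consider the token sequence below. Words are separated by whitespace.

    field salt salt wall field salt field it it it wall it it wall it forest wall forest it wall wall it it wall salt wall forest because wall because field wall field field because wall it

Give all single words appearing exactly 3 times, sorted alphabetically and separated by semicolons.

Unigram counts meeting the condition (exactly 3 times):
  because: 3
  forest: 3

because; forest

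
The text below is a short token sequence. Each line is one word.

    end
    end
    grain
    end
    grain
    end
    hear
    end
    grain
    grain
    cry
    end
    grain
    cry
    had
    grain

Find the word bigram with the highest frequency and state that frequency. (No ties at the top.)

"end grain", 4 times

Bigram frequencies (highest first):
  end grain: 4
  grain end: 2
  grain cry: 2
  end end: 1
  end hear: 1
  hear end: 1
  … (4 more, each ≤ 1)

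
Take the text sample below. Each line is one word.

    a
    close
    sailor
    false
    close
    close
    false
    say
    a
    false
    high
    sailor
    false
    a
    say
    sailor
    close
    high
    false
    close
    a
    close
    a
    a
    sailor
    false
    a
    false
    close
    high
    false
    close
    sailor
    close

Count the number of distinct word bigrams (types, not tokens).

20

34 tokens → 33 bigram windows in total.
Repeated bigrams (each contributes count−1 duplicates):
  false close: 4
  sailor false: 3
  a close: 2
  a false: 2
  close a: 2
  close high: 2
  close sailor: 2
  false a: 2
  … (2 more repeated)
13 duplicate windows → 33 − 13 = 20 distinct.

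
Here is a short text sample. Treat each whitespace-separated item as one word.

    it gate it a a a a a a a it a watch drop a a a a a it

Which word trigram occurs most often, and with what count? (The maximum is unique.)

"a a a", 8 times

Trigram frequencies (highest first):
  a a a: 8
  a a it: 2
  it gate it: 1
  gate it a: 1
  it a a: 1
  a it a: 1
  … (4 more, each ≤ 1)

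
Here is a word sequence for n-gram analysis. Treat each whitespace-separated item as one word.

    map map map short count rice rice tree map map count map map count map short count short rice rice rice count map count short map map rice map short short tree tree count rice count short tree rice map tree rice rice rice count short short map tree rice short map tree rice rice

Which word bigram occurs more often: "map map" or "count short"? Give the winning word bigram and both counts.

"map map": 5 occurrences
"count short": 4 occurrences

"map map" (5 vs 4)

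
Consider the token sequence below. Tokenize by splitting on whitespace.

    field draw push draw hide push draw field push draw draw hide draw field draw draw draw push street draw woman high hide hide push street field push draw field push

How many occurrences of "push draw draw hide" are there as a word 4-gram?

1

Scanning the 28 overlapping 4-gram windows for "push draw draw hide":
  position 9–12: push draw draw hide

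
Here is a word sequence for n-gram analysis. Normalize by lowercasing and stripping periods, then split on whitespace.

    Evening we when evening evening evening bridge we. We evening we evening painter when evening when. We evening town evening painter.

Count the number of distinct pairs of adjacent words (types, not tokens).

21 tokens → 20 bigram windows in total.
Repeated bigrams (each contributes count−1 duplicates):
  we evening: 3
  evening evening: 2
  evening painter: 2
  evening we: 2
  when evening: 2
6 duplicate windows → 20 − 6 = 14 distinct.

14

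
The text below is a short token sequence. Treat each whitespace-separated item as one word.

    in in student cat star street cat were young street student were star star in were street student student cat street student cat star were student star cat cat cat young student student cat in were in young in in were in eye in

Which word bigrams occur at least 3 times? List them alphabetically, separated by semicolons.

in were; street student; student cat

Bigram counts meeting the condition (at least 3 times):
  in were: 3
  street student: 3
  student cat: 4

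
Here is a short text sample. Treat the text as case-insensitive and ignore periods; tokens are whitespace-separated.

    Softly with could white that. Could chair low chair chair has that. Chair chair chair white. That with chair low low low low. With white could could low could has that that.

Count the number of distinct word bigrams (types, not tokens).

32 tokens → 31 bigram windows in total.
Repeated bigrams (each contributes count−1 duplicates):
  chair chair: 3
  low low: 3
  chair low: 2
  has that: 2
  white that: 2
7 duplicate windows → 31 − 7 = 24 distinct.

24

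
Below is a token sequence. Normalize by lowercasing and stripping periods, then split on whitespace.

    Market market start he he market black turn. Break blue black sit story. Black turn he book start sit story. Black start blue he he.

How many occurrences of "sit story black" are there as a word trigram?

2

Scanning the 23 overlapping trigram windows for "sit story black":
  position 12–14: sit story black
  position 19–21: sit story black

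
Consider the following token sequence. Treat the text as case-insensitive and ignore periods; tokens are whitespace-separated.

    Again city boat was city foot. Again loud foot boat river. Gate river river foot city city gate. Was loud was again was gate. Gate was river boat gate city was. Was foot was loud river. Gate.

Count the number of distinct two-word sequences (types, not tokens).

33

37 tokens → 36 bigram windows in total.
Repeated bigrams (each contributes count−1 duplicates):
  gate was: 2
  river gate: 2
  was loud: 2
3 duplicate windows → 36 − 3 = 33 distinct.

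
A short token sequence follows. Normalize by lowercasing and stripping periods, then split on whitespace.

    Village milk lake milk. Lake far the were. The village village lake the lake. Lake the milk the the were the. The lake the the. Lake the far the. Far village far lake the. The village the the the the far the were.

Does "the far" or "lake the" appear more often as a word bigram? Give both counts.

"lake the" (5 vs 3)

"the far": 3 occurrences
"lake the": 5 occurrences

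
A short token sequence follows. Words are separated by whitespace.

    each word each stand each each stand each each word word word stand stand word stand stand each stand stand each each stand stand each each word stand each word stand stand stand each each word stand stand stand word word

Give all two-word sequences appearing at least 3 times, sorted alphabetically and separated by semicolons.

Bigram counts meeting the condition (at least 3 times):
  each each: 5
  each stand: 4
  each word: 5
  stand each: 7
  stand stand: 8
  word stand: 5
  word word: 3

each each; each stand; each word; stand each; stand stand; word stand; word word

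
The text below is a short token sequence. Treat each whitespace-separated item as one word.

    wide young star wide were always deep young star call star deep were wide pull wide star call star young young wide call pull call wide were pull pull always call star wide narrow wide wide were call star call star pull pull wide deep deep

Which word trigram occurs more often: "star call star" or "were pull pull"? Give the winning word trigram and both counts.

"star call star": 3 occurrences
"were pull pull": 1 occurrence

"star call star" (3 vs 1)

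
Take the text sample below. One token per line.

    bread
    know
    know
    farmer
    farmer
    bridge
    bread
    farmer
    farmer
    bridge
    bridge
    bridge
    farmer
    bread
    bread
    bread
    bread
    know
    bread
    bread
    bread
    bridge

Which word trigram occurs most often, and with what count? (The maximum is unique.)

Trigram frequencies (highest first):
  bread bread bread: 3
  farmer farmer bridge: 2
  bread know know: 1
  know know farmer: 1
  know farmer farmer: 1
  farmer bridge bread: 1
  … (11 more, each ≤ 1)

"bread bread bread", 3 times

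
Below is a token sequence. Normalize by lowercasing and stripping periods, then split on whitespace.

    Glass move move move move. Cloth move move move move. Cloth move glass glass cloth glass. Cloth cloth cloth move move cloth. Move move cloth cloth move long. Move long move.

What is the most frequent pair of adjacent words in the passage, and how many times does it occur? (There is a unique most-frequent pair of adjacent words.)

"move move", 8 times

Bigram frequencies (highest first):
  move move: 8
  cloth move: 5
  move cloth: 4
  cloth cloth: 3
  glass cloth: 2
  move long: 2
  … (5 more, each ≤ 2)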